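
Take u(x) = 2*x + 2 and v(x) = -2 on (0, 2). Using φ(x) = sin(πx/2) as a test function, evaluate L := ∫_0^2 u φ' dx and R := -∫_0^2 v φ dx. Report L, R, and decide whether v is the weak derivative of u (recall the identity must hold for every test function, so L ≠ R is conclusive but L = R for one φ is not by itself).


LHS = -8/π, RHS = 8/π. No, v is not the weak derivative of u.

u(x) = 2*x + 2, classical derivative u'(x) = 2.
φ(x) = sin(πx/2), so φ'(x) = π*cos(π*x/2)/2.
Note φ(0) = φ(2) = 0, so the boundary term u·φ vanishes.
LHS = ∫_0^2 u(x) φ'(x) dx = ∫_0^2 (π*x*cos(π*x/2) + π*cos(π*x/2)) dx. Term by term:
  ∫_0^2 π*cos(π*x/2) dx = 0;  ∫_0^2 π*x*cos(π*x/2) dx = -8/π.
Sum: 0 − 8/π = -8/π.
So LHS = -8/π.
∫_0^2 v(x) φ(x) dx = ∫_0^2 (-2*sin(π*x/2)) dx. Term by term:
  ∫_0^2 -2*sin(π*x/2) dx = -8/π.
So RHS = -∫_0^2 v(x) φ(x) dx = 8/π.
LHS − RHS = -16/π ≠ 0, so the identity fails.
(For a valid weak derivative the identity must hold for EVERY test function, in particular this one. The failure shows v is NOT the weak derivative of u.)
Correct weak derivative would be u'(x) = 2.


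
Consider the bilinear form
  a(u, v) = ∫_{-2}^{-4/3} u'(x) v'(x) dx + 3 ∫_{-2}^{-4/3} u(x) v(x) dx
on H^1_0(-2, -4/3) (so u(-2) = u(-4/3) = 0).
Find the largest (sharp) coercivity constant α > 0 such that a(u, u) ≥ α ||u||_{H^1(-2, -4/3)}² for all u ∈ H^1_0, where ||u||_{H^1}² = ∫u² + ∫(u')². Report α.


α = 1

Coercivity of a(·,·) on H^1_0(-2, -4/3) means a(u, u) ≥ α ||u||_{H^1}² for every u ∈ H^1_0.
The interval has length L = 2/3, and Poincaré/coercivity depend only on L. Here a(u, u) = ∫(u')² + (3)·∫u².
Here c = 3 ≥ 1, so a(u,u) = ∫(u')² + c∫u² ≥ ∫(u')² + ∫u² = ||u||_{H^1}², i.e. α = 1 works. No larger α is possible: a(u,u) ≥ α||u||_{H^1}² means (1−α)∫(u')² ≥ (α−c)∫u², and for the modes u_n = sin(nπ(x−x₀)/L) (x₀ the left endpoint) one has ∫u_n²/∫(u_n')² = (L/(nπ))² → 0, so a(u_n,u_n)/||u_n||_{H^1}² → 1. Hence the optimal constant is α = 1.
Therefore α = 1.


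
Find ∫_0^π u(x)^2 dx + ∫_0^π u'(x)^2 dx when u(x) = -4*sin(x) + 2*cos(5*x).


||u||_{H^1(0,π)}^2 = 68*π

u'(x) = -10*sin(5*x) - 4*cos(x).
Expand u² and (u')² and integrate term by term on (0, π), using: for integers n ≥ 1, ∫_0^π sin²(nx) dx = ∫_0^π cos²(nx) dx = π/2; for n ≠ n', ∫_0^π sin(nx)sin(n'x) dx = ∫_0^π cos(nx)cos(n'x) dx = 0; and by product-to-sum, ∫_0^π sin(nx)cos(n'x) dx = ½∫_0^π [sin((n+n')x) + sin((n−n')x)] dx, which is 0 when n+n' is even and 2n/(n²−n'²) when n+n' is odd (it need not vanish on (0, π)).
  u² squared terms: (-4)²·∫sin(x)² dx = 16·π/2 = 8*π;  (2)²·∫cos(5x)² dx = 4·π/2 = 2*π.
  u² cross terms: 2·(-4)·(2)·∫sin(x)·cos(5x) dx = -16·(0) = 0.
  So ∫_0^π u² dx = 8*π + 2*π + 0 = 10*π.
  (u')² squared terms: (-10)²·∫sin(5x)² dx = 100·π/2 = 50*π;  (-4)²·∫cos(x)² dx = 16·π/2 = 8*π.
  (u')² cross terms: 2·(-10)·(-4)·∫sin(5x)·cos(x) dx = 80·(0) = 0.
  So ∫_0^π (u')² dx = 50*π + 8*π + 0 = 58*π.
||u||_{H^1}^2 = (10*π) + (58*π) = 68*π.


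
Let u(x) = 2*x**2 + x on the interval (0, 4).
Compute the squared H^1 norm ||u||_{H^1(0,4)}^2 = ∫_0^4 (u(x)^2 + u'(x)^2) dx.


||u||_{H^1}^2 = 22588/15

The H^1 norm (squared) on an interval (0, L) is
  ||u||_{H^1}^2 = ∫_0^L u(x)^2 dx + ∫_0^L u'(x)^2 dx.
Compute u'(x) = 4*x + 1.
Then u(x)^2 = 4*x**4 + 4*x**3 + x**2 and u'(x)^2 = 16*x**2 + 8*x + 1.
Integrate each monomial from 0 to 4 using ∫_0^4 c·x^n dx = c·4^(n+1)/(n+1):
  ∫_0^4 u(x)^2 dx = ∫_0^4 (4*x^4 + 4*x^3 + x^2) dx. Term by term:
    ∫_0^4 4*x^4 dx = 4096/5;  ∫_0^4 4*x^3 dx = 256;  ∫_0^4 x^2 dx = 64/3.
  Sum: 4096/5 + 256 + 64/3 = 16448/15.
  ∫_0^4 u'(x)^2 dx = ∫_0^4 (16*x^2 + 8*x + 1) dx. Term by term:
    ∫_0^4 16*x^2 dx = 1024/3;  ∫_0^4 8*x dx = 64;  ∫_0^4 1 dx = 4.
  Sum: 1024/3 + 64 + 4 = 1228/3.
Adding: ||u||_{H^1}^2 = 16448/15 + 1228/3 = 22588/15.


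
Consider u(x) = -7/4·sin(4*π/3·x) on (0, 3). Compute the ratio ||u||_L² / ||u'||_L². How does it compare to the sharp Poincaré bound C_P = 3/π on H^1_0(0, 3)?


||u||_L² / ||u'||_L² = 3/(4*π) < C_P = 3/π.

u(x) = -7/4·sin(4*π/3·x), so u'(x) = -7*π*cos(4*π*x/3)/3.
Writing u(x) = A·sin(kπx/L) with A = -7/4 and k = 4, use ∫_0^L sin²(kπx/L) dx = L/2 and ∫_0^L cos²(kπx/L) dx = L/2.
u² = 49/16·sin²(4*π/3·x) and (u')² = 49*π^2/9·cos²(4*π/3·x), and each of sin², cos² integrates to L/2 = 3/2 over (0, 3).
∫_0^3 u² dx = 147/32, so ||u||_L² = 7*sqrt(6)/8.
∫_0^3 (u')² dx = 49*π^2/6, so ||u'||_L² = 7*sqrt(6)*π/6.
Ratio ||u||_L² / ||u'||_L² = 3/(4*π).
Sharp Poincaré constant on H^1_0(0, 3) is C_P = L/π = 3/π, achieved by sin(π/3·x).
This is the k = 4 harmonic; the ratio L/(kπ) is strictly less than C_P = L/π, consistent with the sharp inequality ||u||_L² ≤ C_P ||u'||_L².


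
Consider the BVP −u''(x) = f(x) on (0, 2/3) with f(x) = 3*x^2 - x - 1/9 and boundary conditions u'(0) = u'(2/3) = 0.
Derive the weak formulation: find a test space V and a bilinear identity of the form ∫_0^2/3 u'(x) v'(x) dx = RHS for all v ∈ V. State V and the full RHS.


V = H^1(0, 2/3) (no boundary constraint on v; u is determined up to an additive constant); weak form: ∫_0^2/3 u'v' dx = ∫_0^2/3 (3*x^2 - x - 1/9) v dx for all v ∈ V.

Multiply both sides by a test function v and integrate from 0 to 2/3:
  ∫_0^2/3 −u''(x) v(x) dx = ∫_0^2/3 f(x) v(x) dx.
Integrate the LHS by parts once:
  ∫_0^2/3 −u'' v dx = −[u'(x) v(x)]_0^2/3 + ∫_0^2/3 u'(x) v'(x) dx.
Thus ∫_0^2/3 u'(x) v'(x) dx = ∫_0^2/3 f(x) v(x) dx + [u'(x) v(x)]_0^2/3.
Choose V so that boundary terms are either known or forced to vanish.
u has homogeneous Neumann: u'(0) = u'(2/3) = 0. So [u' v]_0^2/3 = 0·v(2/3) − 0·v(0) = 0 for any v; take V = H^1(0, 2/3).
Weak formulation: find u (satisfying any essential BC) such that ∫_0^2/3 u'(x) v'(x) dx = ∫_0^2/3 f v dx for all v ∈ V (homogeneous Neumann, so boundary terms vanish).
Substituting f(x) = 3*x^2 - x - 1/9, the right-hand side is ∫_0^2/3 (3*x^2 - x - 1/9) v dx.
Compatibility check (pure Neumann): taking v ≡ 1 ∈ V gives 0 = ∫_0^2/3 f dx + (0) − (0), i.e. ∫_0^2/3 f dx must equal u'(0) − u'(2/3) = 0. Indeed ∫_0^2/3 (3*x^2 - x - 1/9) dx = 0, so the data are compatible. The solution is then unique only up to an additive constant (fix it e.g. by requiring ∫_0^2/3 u dx = 0).


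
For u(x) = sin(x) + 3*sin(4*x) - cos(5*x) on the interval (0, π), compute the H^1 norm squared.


||u||_{H^1(0,π)}^2 = 416/3 + 181*π/2

u'(x) = 5*sin(5*x) + cos(x) + 12*cos(4*x).
Expand u² and (u')² and integrate term by term on (0, π), using: for integers n ≥ 1, ∫_0^π sin²(nx) dx = ∫_0^π cos²(nx) dx = π/2; for n ≠ n', ∫_0^π sin(nx)sin(n'x) dx = ∫_0^π cos(nx)cos(n'x) dx = 0; and by product-to-sum, ∫_0^π sin(nx)cos(n'x) dx = ½∫_0^π [sin((n+n')x) + sin((n−n')x)] dx, which is 0 when n+n' is even and 2n/(n²−n'²) when n+n' is odd (it need not vanish on (0, π)).
  u² squared terms: (-1)²·∫cos(5x)² dx = 1·π/2 = π/2;  (3)²·∫sin(4x)² dx = 9·π/2 = 9*π/2;  (1)²·∫sin(x)² dx = 1·π/2 = π/2.
  u² cross terms: 2·(-1)·(3)·∫cos(5x)·sin(4x) dx = -6·(-8/9) = 16/3;  2·(-1)·(1)·∫cos(5x)·sin(x) dx = -2·(0) = 0;  2·(3)·(1)·∫sin(4x)·sin(x) dx = 6·(0) = 0.
  So ∫_0^π u² dx = π/2 + 9*π/2 + π/2 + 16/3 + 0 + 0 = 16/3 + 11*π/2.
  (u')² squared terms: (5)²·∫sin(5x)² dx = 25·π/2 = 25*π/2;  (12)²·∫cos(4x)² dx = 144·π/2 = 72*π;  (1)²·∫cos(x)² dx = 1·π/2 = π/2.
  (u')² cross terms: 2·(5)·(12)·∫sin(5x)·cos(4x) dx = 120·(10/9) = 400/3;  2·(5)·(1)·∫sin(5x)·cos(x) dx = 10·(0) = 0;  2·(12)·(1)·∫cos(4x)·cos(x) dx = 24·(0) = 0.
  So ∫_0^π (u')² dx = 25*π/2 + 72*π + π/2 + 400/3 + 0 + 0 = 400/3 + 85*π.
||u||_{H^1}^2 = (16/3 + 11*π/2) + (400/3 + 85*π) = 416/3 + 181*π/2.


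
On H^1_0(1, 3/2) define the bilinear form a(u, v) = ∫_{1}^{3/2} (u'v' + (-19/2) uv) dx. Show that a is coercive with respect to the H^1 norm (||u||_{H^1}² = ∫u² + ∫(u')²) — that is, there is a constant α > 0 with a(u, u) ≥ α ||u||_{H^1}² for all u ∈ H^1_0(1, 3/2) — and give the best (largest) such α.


α = (-19 + 8*π^2)/(2*(1 + 4*π^2))

Coercivity of a(·,·) on H^1_0(1, 3/2) means a(u, u) ≥ α ||u||_{H^1}² for every u ∈ H^1_0.
The interval has length L = 1/2, and Poincaré/coercivity depend only on L. Here a(u, u) = ∫(u')² + (-19/2)·∫u².
Here c = -19/2 < 0 with |c| < (π/L)² = 4*π^2, so coercivity still holds. The condition a(u,u) ≥ α||u||_{H^1}² reads (1−α)∫(u')² ≥ (α−c)∫u². Any admissible α is ≤ 1 (rapidly oscillating u have ∫u²/∫(u')² → 0), and α = 1 would force 0 ≥ (1−c)∫u², impossible since c < 1; so 1−α > 0. By the sharp Poincaré inequality on H^1_0 of an interval of length L, ∫(u')² ≥ (π/L)²∫u² with equality for the first sine mode sin(π(x−x₀)/L) (x₀ the left endpoint), so the inequality holds for all u iff (1−α)(π/L)² ≥ α − c, i.e. α ≤ ((π/L)² + c)/((π/L)² + 1) = (1 + c(L/π)²)/(1 + (L/π)²). (Direct route, valid since c ≤ 0: Poincaré gives c∫u² ≥ c(L/π)²∫(u')², so a(u,u) ≥ (1 + c(L/π)²)∫(u')², while ||u||_{H^1}² ≤ (1 + (L/π)²)∫(u')²; dividing yields the same α.) With (π/L)² = 4*π^2 and c = -19/2, the largest admissible constant is α = ((π/L)² + c)/((π/L)² + 1).
Simplifying, α = (-19 + 8*π^2)/(2*(1 + 4*π^2)).


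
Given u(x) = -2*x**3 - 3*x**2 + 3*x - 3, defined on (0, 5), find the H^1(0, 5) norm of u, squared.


||u||_{H^1}^2 = 1503185/14

The H^1 norm (squared) on an interval (0, L) is
  ||u||_{H^1}^2 = ∫_0^L u(x)^2 dx + ∫_0^L u'(x)^2 dx.
Compute u'(x) = -6*x**2 - 6*x + 3.
Then u(x)^2 = 4*x**6 + 12*x**5 - 3*x**4 - 6*x**3 + 27*x**2 - 18*x + 9 and u'(x)^2 = 36*x**4 + 72*x**3 - 36*x + 9.
Integrate each monomial from 0 to 5 using ∫_0^5 c·x^n dx = c·5^(n+1)/(n+1):
  ∫_0^5 u(x)^2 dx = ∫_0^5 (4*x^6 + 12*x^5 - 3*x^4 - 6*x^3 + 27*x^2 - 18*x + 9) dx. Term by term:
    ∫_0^5 4*x^6 dx = 312500/7;  ∫_0^5 12*x^5 dx = 31250;  ∫_0^5 -3*x^4 dx = -1875;
    ∫_0^5 -6*x^3 dx = -1875/2;  ∫_0^5 27*x^2 dx = 1125;  ∫_0^5 -18*x dx = -225;
    ∫_0^5 9 dx = 45.
  Sum: 312500/7 + 31250 − 1875 − 1875/2 + 1125 − 225 + 45 = 1036355/14.
  ∫_0^5 u'(x)^2 dx = ∫_0^5 (36*x^4 + 72*x^3 - 36*x + 9) dx. Term by term:
    ∫_0^5 36*x^4 dx = 22500;  ∫_0^5 72*x^3 dx = 11250;  ∫_0^5 -36*x dx = -450;
    ∫_0^5 9 dx = 45.
  Sum: 22500 + 11250 − 450 + 45 = 33345.
Adding: ||u||_{H^1}^2 = 1036355/14 + 33345 = 1503185/14.


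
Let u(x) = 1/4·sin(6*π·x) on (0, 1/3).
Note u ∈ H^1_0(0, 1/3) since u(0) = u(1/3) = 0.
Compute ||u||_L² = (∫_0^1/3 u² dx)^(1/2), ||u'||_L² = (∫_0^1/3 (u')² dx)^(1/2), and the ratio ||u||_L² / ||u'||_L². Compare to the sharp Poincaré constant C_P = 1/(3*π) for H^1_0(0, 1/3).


||u||_L² / ||u'||_L² = 1/(6*π) < C_P = 1/(3*π).

u(x) = 1/4·sin(6*π·x), so u'(x) = 3*π*cos(6*π*x)/2.
Writing u(x) = A·sin(kπx/L) with A = 1/4 and k = 2, use ∫_0^L sin²(kπx/L) dx = L/2 and ∫_0^L cos²(kπx/L) dx = L/2.
u² = 1/16·sin²(6*π·x) and (u')² = 9*π^2/4·cos²(6*π·x), and each of sin², cos² integrates to L/2 = 1/6 over (0, 1/3).
∫_0^1/3 u² dx = 1/96, so ||u||_L² = sqrt(6)/24.
∫_0^1/3 (u')² dx = 3*π^2/8, so ||u'||_L² = sqrt(6)*π/4.
Ratio ||u||_L² / ||u'||_L² = 1/(6*π).
Sharp Poincaré constant on H^1_0(0, 1/3) is C_P = L/π = 1/(3*π), achieved by sin(3*π·x).
This is the k = 2 harmonic; the ratio L/(kπ) is strictly less than C_P = L/π, consistent with the sharp inequality ||u||_L² ≤ C_P ||u'||_L².


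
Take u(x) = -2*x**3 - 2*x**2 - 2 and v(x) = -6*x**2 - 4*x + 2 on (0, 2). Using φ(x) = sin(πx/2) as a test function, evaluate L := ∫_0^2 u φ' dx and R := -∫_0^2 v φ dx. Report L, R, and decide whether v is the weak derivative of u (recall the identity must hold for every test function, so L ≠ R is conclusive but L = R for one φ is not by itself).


LHS = -192/π^3 + 64/π, RHS = -192/π^3 + 56/π. No, v is not the weak derivative of u.

u(x) = -2*x**3 - 2*x**2 - 2, classical derivative u'(x) = -6*x**2 - 4*x.
φ(x) = sin(πx/2), so φ'(x) = π*cos(π*x/2)/2.
Note φ(0) = φ(2) = 0, so the boundary term u·φ vanishes.
LHS = ∫_0^2 u(x) φ'(x) dx = ∫_0^2 (-π*x^3*cos(π*x/2) - π*x^2*cos(π*x/2) - π*cos(π*x/2)) dx. Term by term:
  ∫_0^2 -π*cos(π*x/2) dx = 0;  ∫_0^2 -π*x^2*cos(π*x/2) dx = 16/π;  ∫_0^2 -π*x^3*cos(π*x/2) dx = -192/π^3 + 48/π.
Sum: 0 + 16/π + -192/π^3 + 48/π = -192/π^3 + 64/π.
So LHS = -192/π^3 + 64/π.
∫_0^2 v(x) φ(x) dx = ∫_0^2 (-6*x^2*sin(π*x/2) - 4*x*sin(π*x/2) + 2*sin(π*x/2)) dx. Term by term:
  ∫_0^2 2*sin(π*x/2) dx = 8/π;  ∫_0^2 -6*x^2*sin(π*x/2) dx = -48/π + 192/π^3;  ∫_0^2 -4*x*sin(π*x/2) dx = -16/π.
Sum: 8/π + -48/π + 192/π^3 − 16/π = -56/π + 192/π^3.
So RHS = -∫_0^2 v(x) φ(x) dx = -192/π^3 + 56/π.
LHS − RHS = 8/π ≠ 0, so the identity fails.
(For a valid weak derivative the identity must hold for EVERY test function, in particular this one. The failure shows v is NOT the weak derivative of u.)
Correct weak derivative would be u'(x) = -6*x**2 - 4*x.


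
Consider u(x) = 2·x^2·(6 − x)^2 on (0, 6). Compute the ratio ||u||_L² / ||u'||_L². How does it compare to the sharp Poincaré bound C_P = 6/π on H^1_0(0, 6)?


||u||_L² / ||u'||_L² = sqrt(3) < C_P = 6/π.

u(x) = 2·x^2·(6 − x)^2, so u'(x) = 8*x*(x - 6)*(x - 3).
u(x) = 2·x^2·(6 − x)^2 vanishes at x = 0 and x = 6, so u ∈ H^1_0(0, 6). Differentiate via the product rule and integrate the resulting polynomials term by term.
  ∫_0^6 u² dx = ∫_0^6 (4*x^8 - 96*x^7 + 864*x^6 - 3456*x^5 + 5184*x^4) dx. Term by term:
    ∫_0^6 4*x^8 dx = 4478976;  ∫_0^6 -96*x^7 dx = -20155392;  ∫_0^6 864*x^6 dx = 241864704/7;
    ∫_0^6 -3456*x^5 dx = -26873856;  ∫_0^6 5184*x^4 dx = 40310784/5.
  Sum: 4478976 − 20155392 + 241864704/7 − 26873856 + 40310784/5 = 2239488/35.
  ∫_0^6 (u')² dx = ∫_0^6 (64*x^6 - 1152*x^5 + 7488*x^4 - 20736*x^3 + 20736*x^2) dx. Term by term:
    ∫_0^6 64*x^6 dx = 17915904/7;  ∫_0^6 -1152*x^5 dx = -8957952;  ∫_0^6 7488*x^4 dx = 58226688/5;
    ∫_0^6 -20736*x^3 dx = -6718464;  ∫_0^6 20736*x^2 dx = 1492992.
  Sum: 17915904/7 − 8957952 + 58226688/5 − 6718464 + 1492992 = 746496/35.
∫_0^6 u² dx = 2239488/35, so ||u||_L² = 864*sqrt(105)/35.
∫_0^6 (u')² dx = 746496/35, so ||u'||_L² = 864*sqrt(35)/35.
Ratio ||u||_L² / ||u'||_L² = sqrt(3).
Sharp Poincaré constant on H^1_0(0, 6) is C_P = L/π = 6/π, achieved by sin(π/6·x).
A polynomial bump cannot attain the sharp Poincaré constant (only the first sine eigenfunction does), so the ratio is strictly less than C_P, consistent with ||u||_L² ≤ C_P ||u'||_L².


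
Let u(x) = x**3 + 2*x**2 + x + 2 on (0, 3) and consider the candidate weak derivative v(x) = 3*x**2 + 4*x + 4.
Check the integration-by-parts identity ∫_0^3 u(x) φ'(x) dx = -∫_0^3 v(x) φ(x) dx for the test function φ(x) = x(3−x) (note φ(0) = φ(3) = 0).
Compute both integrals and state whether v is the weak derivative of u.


LHS = -1359/20, RHS = -1629/20. No, v is not the weak derivative of u.

u(x) = x**3 + 2*x**2 + x + 2, classical derivative u'(x) = 3*x**2 + 4*x + 1.
φ(x) = x(3−x), so φ'(x) = 3 - 2*x.
Note φ(0) = φ(3) = 0, so the boundary term u·φ vanishes.
LHS = ∫_0^3 u(x) φ'(x) dx = ∫_0^3 (-2*x^4 - x^3 + 4*x^2 - x + 6) dx. Term by term:
  ∫_0^3 -2*x^4 dx = -486/5;  ∫_0^3 -x^3 dx = -81/4;  ∫_0^3 4*x^2 dx = 36;
  ∫_0^3 -x dx = -9/2;  ∫_0^3 6 dx = 18.
Sum: -486/5 − 81/4 + 36 − 9/2 + 18 = -1359/20.
So LHS = -1359/20.
∫_0^3 v(x) φ(x) dx = ∫_0^3 (-3*x^4 + 5*x^3 + 8*x^2 + 12*x) dx. Term by term:
  ∫_0^3 -3*x^4 dx = -729/5;  ∫_0^3 5*x^3 dx = 405/4;  ∫_0^3 8*x^2 dx = 72;
  ∫_0^3 12*x dx = 54.
Sum: -729/5 + 405/4 + 72 + 54 = 1629/20.
So RHS = -∫_0^3 v(x) φ(x) dx = -1629/20.
LHS − RHS = 27/2 ≠ 0, so the identity fails.
(For a valid weak derivative the identity must hold for EVERY test function, in particular this one. The failure shows v is NOT the weak derivative of u.)
Correct weak derivative would be u'(x) = 3*x**2 + 4*x + 1.


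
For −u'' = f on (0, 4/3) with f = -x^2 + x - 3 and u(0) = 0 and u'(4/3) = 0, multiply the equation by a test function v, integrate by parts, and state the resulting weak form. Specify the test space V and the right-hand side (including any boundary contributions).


V = {v ∈ H^1(0, 4/3) : v(0) = 0} (test functions vanish at x = 0 where u is specified); weak form: ∫_0^4/3 u'v' dx = ∫_0^4/3 (-x^2 + x - 3) v dx for all v ∈ V.

Multiply both sides by a test function v and integrate from 0 to 4/3:
  ∫_0^4/3 −u''(x) v(x) dx = ∫_0^4/3 f(x) v(x) dx.
Integrate the LHS by parts once:
  ∫_0^4/3 −u'' v dx = −[u'(x) v(x)]_0^4/3 + ∫_0^4/3 u'(x) v'(x) dx.
Thus ∫_0^4/3 u'(x) v'(x) dx = ∫_0^4/3 f(x) v(x) dx + [u'(x) v(x)]_0^4/3.
Choose V so that boundary terms are either known or forced to vanish.
Mixed BC: u(0) = 0 (Dirichlet) and u'(4/3) = 0 (Neumann). Define V = {v ∈ H^1(0, 4/3) : v(0) = 0}. Then [u' v]_0^4/3 = u'(4/3)·v(4/3) − u'(0)·0 = 0.
Weak formulation: find u (satisfying any essential BC) such that ∫_0^4/3 u'(x) v'(x) dx = ∫_0^4/3 f v dx for all v ∈ V (Dirichlet at 0 absorbed into V; the Neumann datum at x = 4/3 is zero, so no boundary term remains).
Substituting f(x) = -x^2 + x - 3, the right-hand side is ∫_0^4/3 (-x^2 + x - 3) v dx.


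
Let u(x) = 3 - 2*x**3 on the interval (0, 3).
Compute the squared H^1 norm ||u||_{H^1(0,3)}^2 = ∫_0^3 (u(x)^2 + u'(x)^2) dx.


||u||_{H^1}^2 = 97416/35

The H^1 norm (squared) on an interval (0, L) is
  ||u||_{H^1}^2 = ∫_0^L u(x)^2 dx + ∫_0^L u'(x)^2 dx.
Compute u'(x) = -6*x**2.
Then u(x)^2 = 4*x**6 - 12*x**3 + 9 and u'(x)^2 = 36*x**4.
Integrate each monomial from 0 to 3 using ∫_0^3 c·x^n dx = c·3^(n+1)/(n+1):
  ∫_0^3 u(x)^2 dx = ∫_0^3 (4*x^6 - 12*x^3 + 9) dx. Term by term:
    ∫_0^3 4*x^6 dx = 8748/7;  ∫_0^3 -12*x^3 dx = -243;  ∫_0^3 9 dx = 27.
  Sum: 8748/7 − 243 + 27 = 7236/7.
  ∫_0^3 u'(x)^2 dx = ∫_0^3 (36*x^4) dx. Term by term:
    ∫_0^3 36*x^4 dx = 8748/5.
Adding: ||u||_{H^1}^2 = 7236/7 + 8748/5 = 97416/35.


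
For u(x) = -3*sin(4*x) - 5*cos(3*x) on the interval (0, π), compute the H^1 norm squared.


||u||_{H^1(0,π)}^2 = 2400/7 + 403*π/2

u'(x) = 15*sin(3*x) - 12*cos(4*x).
Expand u² and (u')² and integrate term by term on (0, π), using: for integers n ≥ 1, ∫_0^π sin²(nx) dx = ∫_0^π cos²(nx) dx = π/2; for n ≠ n', ∫_0^π sin(nx)sin(n'x) dx = ∫_0^π cos(nx)cos(n'x) dx = 0; and by product-to-sum, ∫_0^π sin(nx)cos(n'x) dx = ½∫_0^π [sin((n+n')x) + sin((n−n')x)] dx, which is 0 when n+n' is even and 2n/(n²−n'²) when n+n' is odd (it need not vanish on (0, π)).
  u² squared terms: (-5)²·∫cos(3x)² dx = 25·π/2 = 25*π/2;  (-3)²·∫sin(4x)² dx = 9·π/2 = 9*π/2.
  u² cross terms: 2·(-5)·(-3)·∫cos(3x)·sin(4x) dx = 30·(8/7) = 240/7.
  So ∫_0^π u² dx = 25*π/2 + 9*π/2 + 240/7 = 240/7 + 17*π.
  (u')² squared terms: (-12)²·∫cos(4x)² dx = 144·π/2 = 72*π;  (15)²·∫sin(3x)² dx = 225·π/2 = 225*π/2.
  (u')² cross terms: 2·(-12)·(15)·∫cos(4x)·sin(3x) dx = -360·(-6/7) = 2160/7.
  So ∫_0^π (u')² dx = 72*π + 225*π/2 + 2160/7 = 2160/7 + 369*π/2.
||u||_{H^1}^2 = (240/7 + 17*π) + (2160/7 + 369*π/2) = 2400/7 + 403*π/2.


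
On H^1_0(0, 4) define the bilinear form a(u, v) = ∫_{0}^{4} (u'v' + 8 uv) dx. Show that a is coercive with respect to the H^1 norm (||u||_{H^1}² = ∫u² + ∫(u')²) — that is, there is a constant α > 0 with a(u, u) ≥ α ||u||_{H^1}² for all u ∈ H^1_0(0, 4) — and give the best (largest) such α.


α = 1

Coercivity of a(·,·) on H^1_0(0, 4) means a(u, u) ≥ α ||u||_{H^1}² for every u ∈ H^1_0.
The interval has length L = 4, and Poincaré/coercivity depend only on L. Here a(u, u) = ∫(u')² + (8)·∫u².
Here c = 8 ≥ 1, so a(u,u) = ∫(u')² + c∫u² ≥ ∫(u')² + ∫u² = ||u||_{H^1}², i.e. α = 1 works. No larger α is possible: a(u,u) ≥ α||u||_{H^1}² means (1−α)∫(u')² ≥ (α−c)∫u², and for the modes u_n = sin(nπ(x−x₀)/L) (x₀ the left endpoint) one has ∫u_n²/∫(u_n')² = (L/(nπ))² → 0, so a(u_n,u_n)/||u_n||_{H^1}² → 1. Hence the optimal constant is α = 1.
Therefore α = 1.


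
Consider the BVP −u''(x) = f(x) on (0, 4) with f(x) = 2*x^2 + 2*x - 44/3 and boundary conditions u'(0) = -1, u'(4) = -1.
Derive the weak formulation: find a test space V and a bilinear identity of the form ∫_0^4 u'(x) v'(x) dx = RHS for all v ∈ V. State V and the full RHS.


V = H^1(0, 4) (v unrestricted at boundary; u is determined up to an additive constant); weak form: ∫_0^4 u'v' dx = ∫_0^4 (2*x^2 + 2*x - 44/3) v dx − v(4) + v(0) for all v ∈ V.

Multiply both sides by a test function v and integrate from 0 to 4:
  ∫_0^4 −u''(x) v(x) dx = ∫_0^4 f(x) v(x) dx.
Integrate the LHS by parts once:
  ∫_0^4 −u'' v dx = −[u'(x) v(x)]_0^4 + ∫_0^4 u'(x) v'(x) dx.
Thus ∫_0^4 u'(x) v'(x) dx = ∫_0^4 f(x) v(x) dx + [u'(x) v(x)]_0^4.
Choose V so that boundary terms are either known or forced to vanish.
u has inhomogeneous Neumann u'(0) = -1, u'(4) = -1. [u' v]_0^4 = (-1)·v(4) − (-1)·v(0) = − v(4) + v(0). Take V = H^1(0, 4); boundary term becomes part of RHS.
Weak formulation: find u (satisfying any essential BC) such that ∫_0^4 u'(x) v'(x) dx = ∫_0^4 f v dx − v(4) + v(0) for all v ∈ V (Neumann data are natural BCs: they enter the RHS as boundary terms).
Substituting f(x) = 2*x^2 + 2*x - 44/3, the right-hand side is ∫_0^4 (2*x^2 + 2*x - 44/3) v dx − v(4) + v(0).
Compatibility check (pure Neumann): taking v ≡ 1 ∈ V gives 0 = ∫_0^4 f dx + (-1) − (-1), i.e. ∫_0^4 f dx must equal u'(0) − u'(4) = 0. Indeed ∫_0^4 (2*x^2 + 2*x - 44/3) dx = 0, so the data are compatible. The solution is then unique only up to an additive constant (fix it e.g. by requiring ∫_0^4 u dx = 0).


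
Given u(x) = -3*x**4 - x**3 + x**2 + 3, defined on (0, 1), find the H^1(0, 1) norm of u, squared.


||u||_{H^1}^2 = 4187/140

The H^1 norm (squared) on an interval (0, L) is
  ||u||_{H^1}^2 = ∫_0^L u(x)^2 dx + ∫_0^L u'(x)^2 dx.
Compute u'(x) = -12*x**3 - 3*x**2 + 2*x.
Then u(x)^2 = 9*x**8 + 6*x**7 - 5*x**6 - 2*x**5 - 17*x**4 - 6*x**3 + 6*x**2 + 9 and u'(x)^2 = 144*x**6 + 72*x**5 - 39*x**4 - 12*x**3 + 4*x**2.
Integrate each monomial from 0 to 1 using ∫_0^1 c·x^n dx = c·1^(n+1)/(n+1):
  ∫_0^1 u(x)^2 dx = ∫_0^1 (9*x^8 + 6*x^7 - 5*x^6 - 2*x^5 - 17*x^4 - 6*x^3 + 6*x^2 + 9) dx. Term by term:
    ∫_0^1 9*x^8 dx = 1;  ∫_0^1 6*x^7 dx = 3/4;  ∫_0^1 -5*x^6 dx = -5/7;
    ∫_0^1 -2*x^5 dx = -1/3;  ∫_0^1 -17*x^4 dx = -17/5;  ∫_0^1 -6*x^3 dx = -3/2;
    ∫_0^1 6*x^2 dx = 2;  ∫_0^1 9 dx = 9.
  Sum: 1 + 3/4 − 5/7 − 1/3 − 17/5 − 3/2 + 2 + 9 = 2857/420.
  ∫_0^1 u'(x)^2 dx = ∫_0^1 (144*x^6 + 72*x^5 - 39*x^4 - 12*x^3 + 4*x^2) dx. Term by term:
    ∫_0^1 144*x^6 dx = 144/7;  ∫_0^1 72*x^5 dx = 12;  ∫_0^1 -39*x^4 dx = -39/5;
    ∫_0^1 -12*x^3 dx = -3;  ∫_0^1 4*x^2 dx = 4/3.
  Sum: 144/7 + 12 − 39/5 − 3 + 4/3 = 2426/105.
Adding: ||u||_{H^1}^2 = 2857/420 + 2426/105 = 4187/140.


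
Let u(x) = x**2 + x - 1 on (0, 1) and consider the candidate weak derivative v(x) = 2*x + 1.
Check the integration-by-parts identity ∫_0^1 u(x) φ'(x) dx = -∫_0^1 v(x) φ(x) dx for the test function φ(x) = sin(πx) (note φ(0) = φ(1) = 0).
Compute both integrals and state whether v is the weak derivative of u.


LHS = -4/π, RHS = -4/π. Yes, v = u' weakly.

u(x) = x**2 + x - 1, classical derivative u'(x) = 2*x + 1.
φ(x) = sin(πx), so φ'(x) = π*cos(π*x).
Note φ(0) = φ(1) = 0, so the boundary term u·φ vanishes.
LHS = ∫_0^1 u(x) φ'(x) dx = ∫_0^1 (π*x^2*cos(π*x) + π*x*cos(π*x) - π*cos(π*x)) dx. Term by term:
  ∫_0^1 -π*cos(π*x) dx = 0;  ∫_0^1 π*x*cos(π*x) dx = -2/π;  ∫_0^1 π*x^2*cos(π*x) dx = -2/π.
Sum: 0 − 2/π − 2/π = -4/π.
So LHS = -4/π.
∫_0^1 v(x) φ(x) dx = ∫_0^1 (2*x*sin(π*x) + sin(π*x)) dx. Term by term:
  ∫_0^1 2*x*sin(π*x) dx = 2/π;  ∫_0^1 sin(π*x) dx = 2/π.
Sum: 2/π + 2/π = 4/π.
So RHS = -∫_0^1 v(x) φ(x) dx = -4/π.
LHS = RHS, so the identity holds for this test φ.
Moreover u is smooth here and v(x) = u'(x) = 2*x + 1 pointwise, so the identity holds for every test function. Hence v is the weak derivative of u.


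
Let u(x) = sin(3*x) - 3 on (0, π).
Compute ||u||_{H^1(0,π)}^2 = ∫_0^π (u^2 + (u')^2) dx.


||u||_{H^1(0,π)}^2 = -4 + 14*π

u'(x) = 3*cos(3*x).
Expand u² and (u')² and integrate term by term on (0, π), using: for integers n ≥ 1, ∫_0^π sin²(nx) dx = ∫_0^π cos²(nx) dx = π/2; for n ≠ n', ∫_0^π sin(nx)sin(n'x) dx = ∫_0^π cos(nx)cos(n'x) dx = 0; and by product-to-sum, ∫_0^π sin(nx)cos(n'x) dx = ½∫_0^π [sin((n+n')x) + sin((n−n')x)] dx, which is 0 when n+n' is even and 2n/(n²−n'²) when n+n' is odd (it need not vanish on (0, π)). For the constant mode: ∫_0^π 1 dx = π, ∫_0^π cos(nx) dx = 0, ∫_0^π sin(nx) dx = (1−(−1)^n)/n.
  u² squared terms: (-3)²·∫1 dx = 9·π = 9*π;  (1)²·∫sin(3x)² dx = 1·π/2 = π/2.
  u² cross terms: 2·(-3)·(1)·∫1·sin(3x) dx = -6·(2/3) = -4.
  So ∫_0^π u² dx = 9*π + π/2 − 4 = -4 + 19*π/2.
  (u')² squared terms: (3)²·∫cos(3x)² dx = 9·π/2 = 9*π/2.
  So ∫_0^π (u')² dx = 9*π/2.
||u||_{H^1}^2 = (-4 + 19*π/2) + (9*π/2) = -4 + 14*π.


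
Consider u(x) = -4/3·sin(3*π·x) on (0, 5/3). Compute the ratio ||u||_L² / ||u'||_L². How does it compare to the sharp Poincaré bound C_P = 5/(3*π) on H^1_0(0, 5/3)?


||u||_L² / ||u'||_L² = 1/(3*π) < C_P = 5/(3*π).

u(x) = -4/3·sin(3*π·x), so u'(x) = -4*π*cos(3*π*x).
Writing u(x) = A·sin(kπx/L) with A = -4/3 and k = 5, use ∫_0^L sin²(kπx/L) dx = L/2 and ∫_0^L cos²(kπx/L) dx = L/2.
u² = 16/9·sin²(3*π·x) and (u')² = 16*π^2·cos²(3*π·x), and each of sin², cos² integrates to L/2 = 5/6 over (0, 5/3).
∫_0^5/3 u² dx = 40/27, so ||u||_L² = 2*sqrt(30)/9.
∫_0^5/3 (u')² dx = 40*π^2/3, so ||u'||_L² = 2*sqrt(30)*π/3.
Ratio ||u||_L² / ||u'||_L² = 1/(3*π).
Sharp Poincaré constant on H^1_0(0, 5/3) is C_P = L/π = 5/(3*π), achieved by sin(3*π/5·x).
This is the k = 5 harmonic; the ratio L/(kπ) is strictly less than C_P = L/π, consistent with the sharp inequality ||u||_L² ≤ C_P ||u'||_L².


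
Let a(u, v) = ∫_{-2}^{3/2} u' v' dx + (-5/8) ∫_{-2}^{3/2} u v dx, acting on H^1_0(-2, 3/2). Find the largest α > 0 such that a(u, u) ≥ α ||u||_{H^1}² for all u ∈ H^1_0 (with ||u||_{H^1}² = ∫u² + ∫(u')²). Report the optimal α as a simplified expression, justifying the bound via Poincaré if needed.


α = (-245 + 32*π^2)/(8*(4*π^2 + 49))

Coercivity of a(·,·) on H^1_0(-2, 3/2) means a(u, u) ≥ α ||u||_{H^1}² for every u ∈ H^1_0.
The interval has length L = 7/2, and Poincaré/coercivity depend only on L. Here a(u, u) = ∫(u')² + (-5/8)·∫u².
Here c = -5/8 < 0 with |c| < (π/L)² = 4*π^2/49, so coercivity still holds. The condition a(u,u) ≥ α||u||_{H^1}² reads (1−α)∫(u')² ≥ (α−c)∫u². Any admissible α is ≤ 1 (rapidly oscillating u have ∫u²/∫(u')² → 0), and α = 1 would force 0 ≥ (1−c)∫u², impossible since c < 1; so 1−α > 0. By the sharp Poincaré inequality on H^1_0 of an interval of length L, ∫(u')² ≥ (π/L)²∫u² with equality for the first sine mode sin(π(x−x₀)/L) (x₀ the left endpoint), so the inequality holds for all u iff (1−α)(π/L)² ≥ α − c, i.e. α ≤ ((π/L)² + c)/((π/L)² + 1) = (1 + c(L/π)²)/(1 + (L/π)²). (Direct route, valid since c ≤ 0: Poincaré gives c∫u² ≥ c(L/π)²∫(u')², so a(u,u) ≥ (1 + c(L/π)²)∫(u')², while ||u||_{H^1}² ≤ (1 + (L/π)²)∫(u')²; dividing yields the same α.) With (π/L)² = 4*π^2/49 and c = -5/8, the largest admissible constant is α = ((π/L)² + c)/((π/L)² + 1).
Simplifying, α = (-245 + 32*π^2)/(8*(4*π^2 + 49)).


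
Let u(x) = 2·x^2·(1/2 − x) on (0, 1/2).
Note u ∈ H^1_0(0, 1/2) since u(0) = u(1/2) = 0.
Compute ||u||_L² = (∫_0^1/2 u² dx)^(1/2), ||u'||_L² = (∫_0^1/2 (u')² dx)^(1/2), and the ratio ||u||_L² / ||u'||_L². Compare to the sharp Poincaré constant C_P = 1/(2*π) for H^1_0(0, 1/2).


||u||_L² / ||u'||_L² = sqrt(14)/28 < C_P = 1/(2*π).

u(x) = 2·x^2·(1/2 − x), so u'(x) = 2*x*(1 - 3*x).
u(x) = 2·x^2·(1/2 − x) vanishes at x = 0 and x = 1/2, so u ∈ H^1_0(0, 1/2). Differentiate via the product rule and integrate the resulting polynomials term by term.
  ∫_0^1/2 u² dx = ∫_0^1/2 (4*x^6 - 4*x^5 + x^4) dx. Term by term:
    ∫_0^1/2 4*x^6 dx = 1/224;  ∫_0^1/2 -4*x^5 dx = -1/96;  ∫_0^1/2 x^4 dx = 1/160.
  Sum: 1/224 − 1/96 + 1/160 = 1/3360.
  ∫_0^1/2 (u')² dx = ∫_0^1/2 (36*x^4 - 24*x^3 + 4*x^2) dx. Term by term:
    ∫_0^1/2 36*x^4 dx = 9/40;  ∫_0^1/2 -24*x^3 dx = -3/8;  ∫_0^1/2 4*x^2 dx = 1/6.
  Sum: 9/40 − 3/8 + 1/6 = 1/60.
∫_0^1/2 u² dx = 1/3360, so ||u||_L² = sqrt(210)/840.
∫_0^1/2 (u')² dx = 1/60, so ||u'||_L² = sqrt(15)/30.
Ratio ||u||_L² / ||u'||_L² = sqrt(14)/28.
Sharp Poincaré constant on H^1_0(0, 1/2) is C_P = L/π = 1/(2*π), achieved by sin(2*π·x).
A polynomial bump cannot attain the sharp Poincaré constant (only the first sine eigenfunction does), so the ratio is strictly less than C_P, consistent with ||u||_L² ≤ C_P ||u'||_L².


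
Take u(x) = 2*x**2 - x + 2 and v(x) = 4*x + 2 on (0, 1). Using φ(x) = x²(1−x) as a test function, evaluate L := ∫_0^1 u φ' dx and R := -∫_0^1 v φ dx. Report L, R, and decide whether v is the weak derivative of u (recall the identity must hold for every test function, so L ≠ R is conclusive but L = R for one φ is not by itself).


LHS = -7/60, RHS = -11/30. No, v is not the weak derivative of u.

u(x) = 2*x**2 - x + 2, classical derivative u'(x) = 4*x - 1.
φ(x) = x²(1−x), so φ'(x) = x*(2 - 3*x).
Note φ(0) = φ(1) = 0, so the boundary term u·φ vanishes.
LHS = ∫_0^1 u(x) φ'(x) dx = ∫_0^1 (-6*x^4 + 7*x^3 - 8*x^2 + 4*x) dx. Term by term:
  ∫_0^1 -6*x^4 dx = -6/5;  ∫_0^1 7*x^3 dx = 7/4;  ∫_0^1 -8*x^2 dx = -8/3;
  ∫_0^1 4*x dx = 2.
Sum: -6/5 + 7/4 − 8/3 + 2 = -7/60.
So LHS = -7/60.
∫_0^1 v(x) φ(x) dx = ∫_0^1 (-4*x^4 + 2*x^3 + 2*x^2) dx. Term by term:
  ∫_0^1 -4*x^4 dx = -4/5;  ∫_0^1 2*x^3 dx = 1/2;  ∫_0^1 2*x^2 dx = 2/3.
Sum: -4/5 + 1/2 + 2/3 = 11/30.
So RHS = -∫_0^1 v(x) φ(x) dx = -11/30.
LHS − RHS = 1/4 ≠ 0, so the identity fails.
(For a valid weak derivative the identity must hold for EVERY test function, in particular this one. The failure shows v is NOT the weak derivative of u.)
Correct weak derivative would be u'(x) = 4*x - 1.


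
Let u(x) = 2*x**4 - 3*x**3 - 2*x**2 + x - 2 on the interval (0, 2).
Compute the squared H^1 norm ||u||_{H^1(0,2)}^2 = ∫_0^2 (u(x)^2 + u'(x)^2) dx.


||u||_{H^1}^2 = 31582/315

The H^1 norm (squared) on an interval (0, L) is
  ||u||_{H^1}^2 = ∫_0^L u(x)^2 dx + ∫_0^L u'(x)^2 dx.
Compute u'(x) = 8*x**3 - 9*x**2 - 4*x + 1.
Then u(x)^2 = 4*x**8 - 12*x**7 + x**6 + 16*x**5 - 10*x**4 + 8*x**3 + 9*x**2 - 4*x + 4 and u'(x)^2 = 64*x**6 - 144*x**5 + 17*x**4 + 88*x**3 - 2*x**2 - 8*x + 1.
Integrate each monomial from 0 to 2 using ∫_0^2 c·x^n dx = c·2^(n+1)/(n+1):
  ∫_0^2 u(x)^2 dx = ∫_0^2 (4*x^8 - 12*x^7 + x^6 + 16*x^5 - 10*x^4 + 8*x^3 + 9*x^2 - 4*x + 4) dx. Term by term:
    ∫_0^2 4*x^8 dx = 2048/9;  ∫_0^2 -12*x^7 dx = -384;  ∫_0^2 x^6 dx = 128/7;
    ∫_0^2 16*x^5 dx = 512/3;  ∫_0^2 -10*x^4 dx = -64;  ∫_0^2 8*x^3 dx = 32;
    ∫_0^2 9*x^2 dx = 24;  ∫_0^2 -4*x dx = -8;  ∫_0^2 4 dx = 8.
  Sum: 2048/9 − 384 + 128/7 + 512/3 − 64 + 32 + 24 − 8 + 8 = 1544/63.
  ∫_0^2 u'(x)^2 dx = ∫_0^2 (64*x^6 - 144*x^5 + 17*x^4 + 88*x^3 - 2*x^2 - 8*x + 1) dx. Term by term:
    ∫_0^2 64*x^6 dx = 8192/7;  ∫_0^2 -144*x^5 dx = -1536;  ∫_0^2 17*x^4 dx = 544/5;
    ∫_0^2 88*x^3 dx = 352;  ∫_0^2 -2*x^2 dx = -16/3;  ∫_0^2 -8*x dx = -16;
    ∫_0^2 1 dx = 2.
  Sum: 8192/7 − 1536 + 544/5 + 352 − 16/3 − 16 + 2 = 7954/105.
Adding: ||u||_{H^1}^2 = 1544/63 + 7954/105 = 31582/315.


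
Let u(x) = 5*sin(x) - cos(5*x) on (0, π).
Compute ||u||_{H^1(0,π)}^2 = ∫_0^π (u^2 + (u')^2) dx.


||u||_{H^1(0,π)}^2 = 38*π

u'(x) = 5*sin(5*x) + 5*cos(x).
Expand u² and (u')² and integrate term by term on (0, π), using: for integers n ≥ 1, ∫_0^π sin²(nx) dx = ∫_0^π cos²(nx) dx = π/2; for n ≠ n', ∫_0^π sin(nx)sin(n'x) dx = ∫_0^π cos(nx)cos(n'x) dx = 0; and by product-to-sum, ∫_0^π sin(nx)cos(n'x) dx = ½∫_0^π [sin((n+n')x) + sin((n−n')x)] dx, which is 0 when n+n' is even and 2n/(n²−n'²) when n+n' is odd (it need not vanish on (0, π)).
  u² squared terms: (-1)²·∫cos(5x)² dx = 1·π/2 = π/2;  (5)²·∫sin(x)² dx = 25·π/2 = 25*π/2.
  u² cross terms: 2·(-1)·(5)·∫cos(5x)·sin(x) dx = -10·(0) = 0.
  So ∫_0^π u² dx = π/2 + 25*π/2 + 0 = 13*π.
  (u')² squared terms: (5)²·∫cos(x)² dx = 25·π/2 = 25*π/2;  (5)²·∫sin(5x)² dx = 25·π/2 = 25*π/2.
  (u')² cross terms: 2·(5)·(5)·∫cos(x)·sin(5x) dx = 50·(0) = 0.
  So ∫_0^π (u')² dx = 25*π/2 + 25*π/2 + 0 = 25*π.
||u||_{H^1}^2 = (13*π) + (25*π) = 38*π.


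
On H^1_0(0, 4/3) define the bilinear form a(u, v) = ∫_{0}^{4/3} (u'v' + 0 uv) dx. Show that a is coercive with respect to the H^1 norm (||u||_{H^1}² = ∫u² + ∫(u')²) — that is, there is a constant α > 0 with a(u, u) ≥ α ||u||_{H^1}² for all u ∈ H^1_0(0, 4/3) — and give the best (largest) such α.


α = 9*π^2/(16 + 9*π^2)

Coercivity of a(·,·) on H^1_0(0, 4/3) means a(u, u) ≥ α ||u||_{H^1}² for every u ∈ H^1_0.
The interval has length L = 4/3, and Poincaré/coercivity depend only on L. Here a(u, u) = ∫(u')² + (0)·∫u².
Here c = 0, so a(u,u) = ∫(u')² alone. The condition a(u,u) ≥ α||u||_{H^1}² reads (1−α)∫(u')² ≥ (α−c)∫u². Any admissible α is ≤ 1 (rapidly oscillating u have ∫u²/∫(u')² → 0), and α = 1 would force 0 ≥ (1−c)∫u², impossible since c < 1; so 1−α > 0. By the sharp Poincaré inequality on H^1_0 of an interval of length L, ∫(u')² ≥ (π/L)²∫u² with equality for the first sine mode sin(π(x−x₀)/L) (x₀ the left endpoint), so the inequality holds for all u iff (1−α)(π/L)² ≥ α − c, i.e. α ≤ ((π/L)² + c)/((π/L)² + 1) = (1 + c(L/π)²)/(1 + (L/π)²). (Direct route, valid since c ≤ 0: Poincaré gives c∫u² ≥ c(L/π)²∫(u')², so a(u,u) ≥ (1 + c(L/π)²)∫(u')², while ||u||_{H^1}² ≤ (1 + (L/π)²)∫(u')²; dividing yields the same α.) With (π/L)² = 9*π^2/16 and c = 0, the largest admissible constant is α = ((π/L)² + c)/((π/L)² + 1).
Simplifying, α = 9*π^2/(16 + 9*π^2).


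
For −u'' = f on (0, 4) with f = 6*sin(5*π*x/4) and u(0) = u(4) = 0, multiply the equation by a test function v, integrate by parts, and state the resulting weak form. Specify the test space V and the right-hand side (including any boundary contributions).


V = H^1_0(0, 4) (so v(0) = v(4) = 0); weak form: ∫_0^4 u'v' dx = ∫_0^4 (6*sin(5*π*x/4)) v dx for all v ∈ V.

Multiply both sides by a test function v and integrate from 0 to 4:
  ∫_0^4 −u''(x) v(x) dx = ∫_0^4 f(x) v(x) dx.
Integrate the LHS by parts once:
  ∫_0^4 −u'' v dx = −[u'(x) v(x)]_0^4 + ∫_0^4 u'(x) v'(x) dx.
Thus ∫_0^4 u'(x) v'(x) dx = ∫_0^4 f(x) v(x) dx + [u'(x) v(x)]_0^4.
Choose V so that boundary terms are either known or forced to vanish.
u is Dirichlet: u(0) = u(4) = 0. Let V = H^1_0(0, 4); then v(0) = v(4) = 0, and [u' v]_0^4 = 0.
Weak formulation: find u (satisfying any essential BC) such that ∫_0^4 u'(x) v'(x) dx = ∫_0^4 f v dx for all v ∈ V.
Substituting f(x) = 6*sin(5*π*x/4), the right-hand side is ∫_0^4 (6*sin(5*π*x/4)) v dx.


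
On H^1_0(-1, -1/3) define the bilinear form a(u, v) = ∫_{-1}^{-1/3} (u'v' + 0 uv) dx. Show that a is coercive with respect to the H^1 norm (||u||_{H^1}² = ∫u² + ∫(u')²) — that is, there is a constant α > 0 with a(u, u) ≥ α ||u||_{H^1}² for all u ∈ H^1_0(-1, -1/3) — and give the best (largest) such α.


α = 9*π^2/(4 + 9*π^2)

Coercivity of a(·,·) on H^1_0(-1, -1/3) means a(u, u) ≥ α ||u||_{H^1}² for every u ∈ H^1_0.
The interval has length L = 2/3, and Poincaré/coercivity depend only on L. Here a(u, u) = ∫(u')² + (0)·∫u².
Here c = 0, so a(u,u) = ∫(u')² alone. The condition a(u,u) ≥ α||u||_{H^1}² reads (1−α)∫(u')² ≥ (α−c)∫u². Any admissible α is ≤ 1 (rapidly oscillating u have ∫u²/∫(u')² → 0), and α = 1 would force 0 ≥ (1−c)∫u², impossible since c < 1; so 1−α > 0. By the sharp Poincaré inequality on H^1_0 of an interval of length L, ∫(u')² ≥ (π/L)²∫u² with equality for the first sine mode sin(π(x−x₀)/L) (x₀ the left endpoint), so the inequality holds for all u iff (1−α)(π/L)² ≥ α − c, i.e. α ≤ ((π/L)² + c)/((π/L)² + 1) = (1 + c(L/π)²)/(1 + (L/π)²). (Direct route, valid since c ≤ 0: Poincaré gives c∫u² ≥ c(L/π)²∫(u')², so a(u,u) ≥ (1 + c(L/π)²)∫(u')², while ||u||_{H^1}² ≤ (1 + (L/π)²)∫(u')²; dividing yields the same α.) With (π/L)² = 9*π^2/4 and c = 0, the largest admissible constant is α = ((π/L)² + c)/((π/L)² + 1).
Simplifying, α = 9*π^2/(4 + 9*π^2).


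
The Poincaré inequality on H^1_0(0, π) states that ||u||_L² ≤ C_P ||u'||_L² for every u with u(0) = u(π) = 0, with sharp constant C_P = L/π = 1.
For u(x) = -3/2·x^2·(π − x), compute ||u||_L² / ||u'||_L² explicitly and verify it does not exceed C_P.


||u||_L² / ||u'||_L² = sqrt(14)*π/14 < C_P = 1.

u(x) = -3/2·x^2·(π − x), so u'(x) = 3*x*(3*x - 2*π)/2.
u(x) = -3/2·x^2·(π − x) vanishes at x = 0 and x = π, so u ∈ H^1_0(0, π). Differentiate via the product rule and integrate the resulting polynomials term by term.
  ∫_0^π u² dx = ∫_0^π (9*x^6/4 - 9*π*x^5/2 + 9*π^2*x^4/4) dx. Term by term:
    ∫_0^π 9*x^6/4 dx = 9*π^7/28;  ∫_0^π -9*π*x^5/2 dx = -3*π^7/4;  ∫_0^π 9*π^2*x^4/4 dx = 9*π^7/20.
  Sum: 9*π^7/28 − 3*π^7/4 + 9*π^7/20 = 3*π^7/140.
  ∫_0^π (u')² dx = ∫_0^π (81*x^4/4 - 27*π*x^3 + 9*π^2*x^2) dx. Term by term:
    ∫_0^π 81*x^4/4 dx = 81*π^5/20;  ∫_0^π -27*π*x^3 dx = -27*π^5/4;  ∫_0^π 9*π^2*x^2 dx = 3*π^5.
  Sum: 81*π^5/20 − 27*π^5/4 + 3*π^5 = 3*π^5/10.
∫_0^π u² dx = 3*π^7/140, so ||u||_L² = sqrt(105)*π^(7/2)/70.
∫_0^π (u')² dx = 3*π^5/10, so ||u'||_L² = sqrt(30)*π^(5/2)/10.
Ratio ||u||_L² / ||u'||_L² = sqrt(14)*π/14.
Sharp Poincaré constant on H^1_0(0, π) is C_P = L/π = 1, achieved by sin(x).
A polynomial bump cannot attain the sharp Poincaré constant (only the first sine eigenfunction does), so the ratio is strictly less than C_P, consistent with ||u||_L² ≤ C_P ||u'||_L².


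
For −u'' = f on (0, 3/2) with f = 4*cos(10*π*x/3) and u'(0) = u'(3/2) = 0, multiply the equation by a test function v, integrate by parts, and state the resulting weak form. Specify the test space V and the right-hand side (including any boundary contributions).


V = H^1(0, 3/2) (no boundary constraint on v; u is determined up to an additive constant); weak form: ∫_0^3/2 u'v' dx = ∫_0^3/2 (4*cos(10*π*x/3)) v dx for all v ∈ V.

Multiply both sides by a test function v and integrate from 0 to 3/2:
  ∫_0^3/2 −u''(x) v(x) dx = ∫_0^3/2 f(x) v(x) dx.
Integrate the LHS by parts once:
  ∫_0^3/2 −u'' v dx = −[u'(x) v(x)]_0^3/2 + ∫_0^3/2 u'(x) v'(x) dx.
Thus ∫_0^3/2 u'(x) v'(x) dx = ∫_0^3/2 f(x) v(x) dx + [u'(x) v(x)]_0^3/2.
Choose V so that boundary terms are either known or forced to vanish.
u has homogeneous Neumann: u'(0) = u'(3/2) = 0. So [u' v]_0^3/2 = 0·v(3/2) − 0·v(0) = 0 for any v; take V = H^1(0, 3/2).
Weak formulation: find u (satisfying any essential BC) such that ∫_0^3/2 u'(x) v'(x) dx = ∫_0^3/2 f v dx for all v ∈ V (homogeneous Neumann, so boundary terms vanish).
Substituting f(x) = 4*cos(10*π*x/3), the right-hand side is ∫_0^3/2 (4*cos(10*π*x/3)) v dx.
Compatibility check (pure Neumann): taking v ≡ 1 ∈ V gives 0 = ∫_0^3/2 f dx + (0) − (0), i.e. ∫_0^3/2 f dx must equal u'(0) − u'(3/2) = 0. Indeed ∫_0^3/2 (4*cos(10*π*x/3)) dx = 0, so the data are compatible. The solution is then unique only up to an additive constant (fix it e.g. by requiring ∫_0^3/2 u dx = 0).
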